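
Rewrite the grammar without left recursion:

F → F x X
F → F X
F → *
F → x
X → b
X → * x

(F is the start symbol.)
F is directly left-recursive. The standard transformation for
  A → A α₁ | ... | A α_m | β₁ | ... | β_n
is
  A  → β₁ A' | ... | β_n A'
  A' → α₁ A' | ... | α_m A' | ε

F → * becomes F → * F'
F → x becomes F → x F'
F → F x X becomes F' → x X F'
F → F X becomes F' → X F'
Add F' → ε

Productions for other non-terminals are unchanged:
  X → b
  X → * x

Resulting grammar:
F → * F'
F → x F'
F' → x X F'
F' → X F'
F' → ε
X → b
X → * x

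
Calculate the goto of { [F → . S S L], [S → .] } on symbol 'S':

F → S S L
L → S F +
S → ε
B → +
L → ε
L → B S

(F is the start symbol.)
GOTO(I, 'S') = CLOSURE({ [A → αX.β] : [A → α.Xβ] ∈ I, X = 'S' })

Items with dot before 'S', with the dot advanced:
  [F → . S S L] → [F → S . S L]
Closure of the advanced items:
  [F → S . S L] has the dot before S: add [S → .]

GOTO = { [F → S . S L], [S → .] }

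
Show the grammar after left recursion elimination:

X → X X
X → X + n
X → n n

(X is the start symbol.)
X is directly left-recursive. The standard transformation for
  A → A α₁ | ... | A α_m | β₁ | ... | β_n
is
  A  → β₁ A' | ... | β_n A'
  A' → α₁ A' | ... | α_m A' | ε

X → n n becomes X → n n X'
X → X X becomes X' → X X'
X → X + n becomes X' → + n X'
Add X' → ε

Resulting grammar:
X → n n X'
X' → X X'
X' → + n X'
X' → ε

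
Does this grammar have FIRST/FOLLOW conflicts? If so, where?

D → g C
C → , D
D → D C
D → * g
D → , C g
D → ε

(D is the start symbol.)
Yes. D → g C with FOLLOW(D) on { 'g' }; D → D C with FOLLOW(D) on { ',', 'g' }; D → ',' C g with FOLLOW(D) on { ',' }

A FIRST/FOLLOW conflict occurs when a non-terminal N has a nullable alternative N → β (β ⇒* ε) and another alternative N → α with FIRST(α) ∩ FOLLOW(N) ≠ ∅: on such a lookahead the parser cannot decide between expanding α and letting N vanish via β.

Nullable non-terminals: D.
FIRST sets used below: FIRST(D) = { '*', ',', 'g', ε }, FIRST(C) = { ',' }

D: nullable alternative(s) D → ε; FOLLOW(D) = { $, ',', 'g' }
  D → g C: FIRST \ {ε} = { 'g' } — overlaps FOLLOW(D) on { 'g' }: CONFLICT
  D → D C: FIRST \ {ε} = { '*', ',', 'g' } — overlaps FOLLOW(D) on { ',', 'g' }: CONFLICT
  D → * g: FIRST \ {ε} = { '*' } — disjoint from FOLLOW(D)
  D → , C g: FIRST \ {ε} = { ',' } — overlaps FOLLOW(D) on { ',' }: CONFLICT
  D → ε: FIRST \ {ε} = { } — this is the only nullable alternative, skip

C has no nullable alternative, so no FIRST/FOLLOW check is needed there.

So the grammar has 3 FIRST/FOLLOW conflicts (marked CONFLICT above).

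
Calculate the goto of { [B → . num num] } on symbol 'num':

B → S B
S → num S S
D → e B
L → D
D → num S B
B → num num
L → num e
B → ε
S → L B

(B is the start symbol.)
GOTO(I, 'num') = CLOSURE({ [A → αX.β] : [A → α.Xβ] ∈ I, X = 'num' })

Items with dot before 'num', with the dot advanced:
  [B → . num num] → [B → num . num]
Closure adds nothing (no advanced item has the dot before a non-terminal).

GOTO = { [B → num . num] }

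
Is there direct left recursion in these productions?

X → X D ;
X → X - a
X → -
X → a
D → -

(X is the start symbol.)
Direct left recursion occurs when N → N α for some non-terminal N (the right-hand side begins with the left-hand side itself).

X → X D ;: LEFT RECURSIVE (starts with X)
X → X - a: LEFT RECURSIVE (starts with X)
X → -: starts with '-'
X → a: starts with a
D → -: starts with '-'

The grammar has direct left recursion on: X.

Answer: Yes, X is left-recursive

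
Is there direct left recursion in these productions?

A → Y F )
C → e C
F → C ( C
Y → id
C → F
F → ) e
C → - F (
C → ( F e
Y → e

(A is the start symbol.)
No direct left recursion

Direct left recursion occurs when N → N α for some non-terminal N (the right-hand side begins with the left-hand side itself).

A → Y F ): starts with Y
C → e C: starts with e
F → C ( C: starts with C
Y → id: starts with id
C → F: starts with F
F → ) e: starts with ')'
C → - F (: starts with '-'
C → ( F e: starts with '('
Y → e: starts with e

No direct left recursion found.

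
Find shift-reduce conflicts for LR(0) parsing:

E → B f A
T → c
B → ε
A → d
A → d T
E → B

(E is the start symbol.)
Augment with E' → E and build the canonical LR(0) collection (I0 = CLOSURE({[E' → . E]}), then GOTO on every symbol after a dot until no new states appear). It has 8 states:
  I0: { [B → .], [E → . B f A], [E → . B], [E' → . E] }  — reduce
  I1: { [E → B . f A], [E → B .] }  — shift, reduce
  I2: { [E' → E .] }  — accept
  I3: { [A → . d T], [A → . d], [E → B f . A] }  — shift
  I4: { [E → B f A .] }  — reduce
  I5: { [A → d . T], [A → d .], [T → . c] }  — shift, reduce
  I6: { [A → d T .] }  — reduce
  I7: { [T → c .] }  — reduce

I1 contains reduce item [E → B .] and shift item [E → B . f A] — shift-reduce conflict.
I5 contains reduce item [A → d .] and shift item [T → . c] — shift-reduce conflict.

Answer: Yes — I1: [E → B .] vs [E → B . f A]; I5: [A → d .] vs [T → . c]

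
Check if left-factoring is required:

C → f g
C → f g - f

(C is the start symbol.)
Left-factoring is needed when two productions for the same non-terminal
share a common prefix on the right-hand side.

Productions for C:
  C → f g
  C → f g - f

Found common prefix 'f g' in productions for C

Answer: Yes, C has productions with common prefix 'f g'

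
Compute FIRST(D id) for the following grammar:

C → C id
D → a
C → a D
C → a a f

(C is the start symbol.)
{ 'a' }

FIRST sets of the non-terminals involved (from the grammar, by fixed-point iteration):
  FIRST(D) = { 'a' }

To compute FIRST(D id), process the symbols left to right:
Symbol D is a non-terminal. Add FIRST(D) \ {ε} = { 'a' }
D is not nullable (ε ∉ FIRST(D)), so stop here.
FIRST(D id) = { 'a' }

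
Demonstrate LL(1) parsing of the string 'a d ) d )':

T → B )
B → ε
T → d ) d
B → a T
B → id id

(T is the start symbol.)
Stack is shown with the top on the left.

Stack      Input        Action
------------------------------
T $        a d ) d ) $  output T → B )
B ) $      a d ) d ) $  output B → a T
a T ) $    a d ) d ) $  match 'a'
T ) $      d ) d ) $    output T → d ) d
d ) d ) $  d ) d ) $    match 'd'
) d ) $    ) d ) $      match ')'
d ) $      d ) $        match 'd'
) $        ) $          match ')'
$          $            accept

The string is accepted.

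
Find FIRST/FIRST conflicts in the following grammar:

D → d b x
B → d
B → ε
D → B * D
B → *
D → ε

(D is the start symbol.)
FIRST sets of the non-terminals at (or reachable through a nullable prefix from) the front of some alternative:
  FIRST(B) = { '*', 'd', ε }

Productions for D:
  D → d b x: FIRST = { 'd' }
  D → B * D: FIRST = { '*', 'd' }
  D → ε: FIRST = { ε }
Productions for B:
  B → d: FIRST = { 'd' }
  B → ε: FIRST = { ε }
  B → *: FIRST = { '*' }

Conflict for D: D → d b x and D → B * D
  Overlap: { 'd' }

Answer: Yes. D → d b x / D → B '*' D on { 'd' }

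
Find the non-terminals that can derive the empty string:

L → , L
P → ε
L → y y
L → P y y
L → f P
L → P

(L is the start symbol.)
A non-terminal is nullable if it can derive ε (the empty string): either it has an ε-production, or it has a production whose right-hand side consists entirely of nullable non-terminals.

ε-productions: P → ε
So P is immediately nullable.
L → P: every symbol on the right is nullable, so L is nullable too.
Every non-terminal is now nullable.
Nullable = { 'L', 'P' }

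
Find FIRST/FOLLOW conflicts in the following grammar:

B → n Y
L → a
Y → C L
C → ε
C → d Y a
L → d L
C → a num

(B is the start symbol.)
Yes. C → d Y a with FOLLOW(C) on { 'd' }; C → a num with FOLLOW(C) on { 'a' }

A FIRST/FOLLOW conflict occurs when a non-terminal N has a nullable alternative N → β (β ⇒* ε) and another alternative N → α with FIRST(α) ∩ FOLLOW(N) ≠ ∅: on such a lookahead the parser cannot decide between expanding α and letting N vanish via β.

Nullable non-terminals: C.

C: nullable alternative(s) C → ε; FOLLOW(C) = { 'a', 'd' }
  C → ε: FIRST \ {ε} = { } — this is the only nullable alternative, skip
  C → d Y a: FIRST \ {ε} = { 'd' } — overlaps FOLLOW(C) on { 'd' }: CONFLICT
  C → a num: FIRST \ {ε} = { 'a' } — overlaps FOLLOW(C) on { 'a' }: CONFLICT

B, L, Y have no nullable alternative, so no FIRST/FOLLOW check is needed there.

So the grammar has 2 FIRST/FOLLOW conflicts (marked CONFLICT above).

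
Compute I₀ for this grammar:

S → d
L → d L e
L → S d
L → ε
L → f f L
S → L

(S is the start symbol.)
{ [L → . S d], [L → . d L e], [L → . f f L], [L → .], [S → . L], [S → . d], [S' → . S] }

First, augment the grammar with S' → S
I₀ = CLOSURE({ [S' → . S] }):
  [S' → . S] has the dot before S: add [S → . d], [S → . L]
  [S → . L] has the dot before L: add [L → . d L e], [L → . S d], [L → .], [L → . f f L]
No further items can be added.

I₀ = { [L → . S d], [L → . d L e], [L → . f f L], [L → .], [S → . L], [S → . d], [S' → . S] }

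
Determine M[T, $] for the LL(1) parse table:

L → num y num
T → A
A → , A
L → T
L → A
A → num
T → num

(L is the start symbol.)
Empty (error entry)

To find M[T, $], we find productions for T where $ is in the predict set (PREDICT(N → α) = (FIRST(α) \ {ε}) ∪ (FOLLOW(N) if α ⇒* ε)).

Relevant sets:
  FIRST(A) = { ',', 'num' }

T → A: PREDICT = { ',', 'num' }
T → num: PREDICT = { 'num' }

M[T, $] is empty (no production applies)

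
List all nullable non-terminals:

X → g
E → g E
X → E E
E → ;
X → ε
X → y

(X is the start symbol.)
{ 'X' }

ε-productions: X → ε
So X is immediately nullable.
No further non-terminal can be added: every production for the remaining non-terminals contains a terminal or a non-nullable non-terminal.
Nullable = { 'X' }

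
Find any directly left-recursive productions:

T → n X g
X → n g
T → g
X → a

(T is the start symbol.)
No direct left recursion

T → n X g: starts with n
X → n g: starts with n
T → g: starts with g
X → a: starts with a

No direct left recursion found.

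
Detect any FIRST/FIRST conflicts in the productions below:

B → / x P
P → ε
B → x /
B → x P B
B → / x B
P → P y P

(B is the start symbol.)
A FIRST/FIRST conflict occurs when two productions N → α and N → β for the same non-terminal have FIRST(α) ∩ FIRST(β) ≠ ∅ (with ε ∈ FIRST of a nullable right-hand side, so two nullable alternatives also conflict).

FIRST sets of the non-terminals at (or reachable through a nullable prefix from) the front of some alternative:
  FIRST(P) = { 'y', ε }

Productions for B:
  B → / x P: FIRST = { '/' }
  B → x /: FIRST = { 'x' }
  B → x P B: FIRST = { 'x' }
  B → / x B: FIRST = { '/' }
Productions for P:
  P → ε: FIRST = { ε }
  P → P y P: FIRST = { 'y' }

Conflict for B: B → / x P and B → / x B
  Overlap: { '/' }
Conflict for B: B → x / and B → x P B
  Overlap: { 'x' }

Answer: Yes. B → '/' x P / B → '/' x B on { '/' }; B → x '/' / B → x P B on { 'x' }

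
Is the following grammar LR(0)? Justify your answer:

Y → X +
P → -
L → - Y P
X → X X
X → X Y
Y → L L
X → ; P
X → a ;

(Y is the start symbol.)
No. Shift-reduce conflict between [X → X X .] and [L → . - Y P]

A grammar is LR(0) if no state in the canonical LR(0) collection has:
  - both a shift item (dot before a terminal) and a complete item (shift-reduce conflict), or
  - two or more complete items (reduce-reduce conflict; the accept item [Y' → Y .] counts as a complete item here).

Augment with Y' → Y and build the canonical LR(0) collection (I0 = CLOSURE({[Y' → . Y]}), then GOTO on every symbol after a dot until no new states appear). It has 16 states:
  I0: { [L → . - Y P], [X → . ; P], [X → . X X], [X → . X Y], [X → . a ;], [Y → . L L], [Y → . X +], [Y' → . Y] }  — shift
  I1: { [L → - . Y P], [L → . - Y P], [X → . ; P], [X → . X X], [X → . X Y], [X → . a ;], [Y → . L L], [Y → . X +] }  — shift
  I2: { [P → . -], [X → ; . P] }  — shift
  I3: { [L → . - Y P], [Y → L . L] }  — shift
  I4: { [L → . - Y P], [X → . ; P], [X → . X X], [X → . X Y], [X → . a ;], [X → X . X], [X → X . Y], [Y → . L L], [Y → . X +], [Y → X . +] }  — shift
  I5: { [Y' → Y .] }  — accept
  I6: { [X → a . ;] }  — shift
  I7: { [X → a ; .] }  — reduce
  I8: { [Y → X + .] }  — reduce
  I9: { [L → . - Y P], [X → . ; P], [X → . X X], [X → . X Y], [X → . a ;], [X → X . X], [X → X . Y], [X → X X .], [Y → . L L], [Y → . X +], [Y → X . +] }  — shift, reduce
  I10: { [X → X Y .] }  — reduce
  I11: { [Y → L L .] }  — reduce
  I12: { [P → - .] }  — reduce
  I13: { [X → ; P .] }  — reduce
  I14: { [L → - Y . P], [P → . -] }  — shift
  I15: { [L → - Y P .] }  — reduce

Conflict in state I9:
  Shift-reduce conflict between [X → X X .] and [L → . - Y P]
So the grammar is NOT LR(0).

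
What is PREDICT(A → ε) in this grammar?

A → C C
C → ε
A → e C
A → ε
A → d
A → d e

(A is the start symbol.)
PREDICT(A → ε) = (FIRST(RHS) \ {ε}) ∪ (FOLLOW(A) if ε ∈ FIRST(RHS), i.e. RHS ⇒* ε)
The right-hand side is ε (FIRST(ε) = { ε }), so the predict set is FOLLOW(A) = { $ }
PREDICT(A → ε) = { $ }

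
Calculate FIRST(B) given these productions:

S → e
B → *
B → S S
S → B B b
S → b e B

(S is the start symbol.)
To compute FIRST(B), examine every production with B on the left-hand side, reading each right-hand side left to right until a non-nullable symbol is reached.

FIRST sets of the other non-terminals involved (by the same procedure, iterated to a fixed point):
  FIRST(S) = { '*', 'b', 'e' }

From B → *:
  - '*' is a terminal: add '*' and stop
From B → S S:
  - S is a non-terminal: add FIRST(S) \ {ε} = { '*', 'b', 'e' }
    S is not nullable, so stop

Collecting: FIRST(B) = { '*', 'b', 'e' }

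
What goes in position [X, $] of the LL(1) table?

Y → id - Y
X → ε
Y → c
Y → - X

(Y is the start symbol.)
To find M[X, $], we find productions for X where $ is in the predict set (PREDICT(N → α) = (FIRST(α) \ {ε}) ∪ (FOLLOW(N) if α ⇒* ε)).

Relevant sets:
  FOLLOW(X) = { $ }

X → ε: PREDICT = { $ }
  $ is in predict set, so this production goes in M[X, $]

M[X, $] = X → ε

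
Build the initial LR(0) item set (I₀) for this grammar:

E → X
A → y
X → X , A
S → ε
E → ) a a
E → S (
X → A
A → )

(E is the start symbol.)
{ [A → . )], [A → . y], [E → . ) a a], [E → . S (], [E → . X], [E' → . E], [S → .], [X → . A], [X → . X , A] }

First, augment the grammar with E' → E
I₀ = CLOSURE({ [E' → . E] }):
  [E' → . E] has the dot before E: add [E → . X], [E → . ) a a], [E → . S (]
  [E → . X] has the dot before X: add [X → . X , A], [X → . A]
  [E → . S (] has the dot before S: add [S → .]
  [X → . A] has the dot before A: add [A → . y], [A → . )]
No further items can be added.

I₀ = { [A → . )], [A → . y], [E → . ) a a], [E → . S (], [E → . X], [E' → . E], [S → .], [X → . A], [X → . X , A] }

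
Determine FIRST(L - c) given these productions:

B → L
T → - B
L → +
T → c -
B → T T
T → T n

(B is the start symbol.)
{ '+' }

FIRST sets of the non-terminals involved (from the grammar, by fixed-point iteration):
  FIRST(L) = { '+' }

To compute FIRST(L - c), process the symbols left to right:
Symbol L is a non-terminal. Add FIRST(L) \ {ε} = { '+' }
L is not nullable (ε ∉ FIRST(L)), so stop here.
FIRST(L - c) = { '+' }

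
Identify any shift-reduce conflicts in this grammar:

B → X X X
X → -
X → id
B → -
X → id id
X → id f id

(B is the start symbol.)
Yes — I4: [X → id .] vs [X → id . f id]

Augment with B' → B and build the canonical LR(0) collection (I0 = CLOSURE({[B' → . B]}), then GOTO on every symbol after a dot until no new states appear). It has 11 states:
  I0: { [B → . -], [B → . X X X], [B' → . B], [X → . -], [X → . id f id], [X → . id id], [X → . id] }  — shift
  I1: { [B → - .], [X → - .] }  — 2 reduces
  I2: { [B' → B .] }  — accept
  I3: { [B → X . X X], [X → . -], [X → . id f id], [X → . id id], [X → . id] }  — shift
  I4: { [X → id . f id], [X → id . id], [X → id .] }  — shift, reduce
  I5: { [X → id f . id] }  — shift
  I6: { [X → id id .] }  — reduce
  I7: { [X → id f id .] }  — reduce
  I8: { [X → - .] }  — reduce
  I9: { [B → X X . X], [X → . -], [X → . id f id], [X → . id id], [X → . id] }  — shift
  I10: { [B → X X X .] }  — reduce

I4 contains reduce item [X → id .] and shift items [X → id . f id], [X → id . id] — shift-reduce conflict.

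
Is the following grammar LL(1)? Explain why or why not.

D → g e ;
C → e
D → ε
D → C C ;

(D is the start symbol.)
Relevant sets:
  FIRST(C) = { 'e' }
  FOLLOW(D) = { $ }

For D:
  PREDICT(D → g e ';') = { 'g' }
  PREDICT(D → ε) = { $ }
  PREDICT(D → C C ';') = { 'e' }
C has a single production, so nothing to check there.

All predict sets are disjoint. The grammar IS LL(1).

Answer: Yes, the grammar is LL(1).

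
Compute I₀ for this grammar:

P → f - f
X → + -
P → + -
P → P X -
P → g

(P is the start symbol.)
First, augment the grammar with P' → P
I₀ = CLOSURE({ [P' → . P] }):
  [P' → . P] has the dot before P: add [P → . f - f], [P → . + -], [P → . P X -], [P → . g]
No further items can be added.

I₀ = { [P → . + -], [P → . P X -], [P → . f - f], [P → . g], [P' → . P] }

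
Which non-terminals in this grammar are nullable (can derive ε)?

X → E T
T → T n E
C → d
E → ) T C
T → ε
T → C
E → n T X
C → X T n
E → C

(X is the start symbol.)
ε-productions: T → ε
So T is immediately nullable.
No further non-terminal can be added: every production for the remaining non-terminals contains a terminal or a non-nullable non-terminal.
Nullable = { 'T' }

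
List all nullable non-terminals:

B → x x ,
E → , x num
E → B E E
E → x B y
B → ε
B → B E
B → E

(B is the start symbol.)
ε-productions: B → ε
So B is immediately nullable.
No further non-terminal can be added: every production for the remaining non-terminals contains a terminal or a non-nullable non-terminal.
Nullable = { 'B' }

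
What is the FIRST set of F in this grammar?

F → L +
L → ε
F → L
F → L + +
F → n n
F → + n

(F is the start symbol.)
FIRST sets of the other non-terminals involved (by the same procedure, iterated to a fixed point):
  FIRST(L) = { ε }

From F → L +:
  - L is a non-terminal: add FIRST(L) \ {ε} = { }
    L is nullable, so continue to the next symbol
  - '+' is a terminal: add '+' and stop
From F → L:
  - L is a non-terminal: add FIRST(L) \ {ε} = { }
    L is nullable and nothing follows, so the whole right-hand side can vanish: ε ∈ FIRST(F)
From F → L + +:
  - L is a non-terminal: add FIRST(L) \ {ε} = { }
    L is nullable, so continue to the next symbol
  - '+' is a terminal: add '+' and stop
From F → n n:
  - n is a terminal: add 'n' and stop
From F → + n:
  - '+' is a terminal: add '+' and stop

Collecting: FIRST(F) = { '+', 'n', ε }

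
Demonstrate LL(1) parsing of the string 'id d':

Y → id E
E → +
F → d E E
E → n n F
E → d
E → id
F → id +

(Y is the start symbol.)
LL(1) parsing maintains a stack (initially the start symbol over $) and the input. At each step: if the stack top is a terminal, match it against the current input token; if it is a non-terminal N, replace it with the RHS of M[N, lookahead] (the unique production whose predict set contains the lookahead).

Stack is shown with the top on the left.

Stack   Input   Action
----------------------
Y $     id d $  output Y → id E
id E $  id d $  match 'id'
E $     d $     output E → d
d $     d $     match 'd'
$       $       accept

The string is accepted.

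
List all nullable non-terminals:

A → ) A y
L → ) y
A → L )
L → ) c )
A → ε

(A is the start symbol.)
ε-productions: A → ε
So A is immediately nullable.
No further non-terminal can be added: every production for the remaining non-terminals contains a terminal or a non-nullable non-terminal.
Nullable = { 'A' }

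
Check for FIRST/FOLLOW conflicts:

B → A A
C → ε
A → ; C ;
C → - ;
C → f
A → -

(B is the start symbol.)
A FIRST/FOLLOW conflict occurs when a non-terminal N has a nullable alternative N → β (β ⇒* ε) and another alternative N → α with FIRST(α) ∩ FOLLOW(N) ≠ ∅: on such a lookahead the parser cannot decide between expanding α and letting N vanish via β.

Nullable non-terminals: C.

C: nullable alternative(s) C → ε; FOLLOW(C) = { ';' }
  C → ε: FIRST \ {ε} = { } — this is the only nullable alternative, skip
  C → - ;: FIRST \ {ε} = { '-' } — disjoint from FOLLOW(C)
  C → f: FIRST \ {ε} = { 'f' } — disjoint from FOLLOW(C)

A, B have no nullable alternative, so no FIRST/FOLLOW check is needed there.

No FIRST/FOLLOW conflicts found.

Answer: No FIRST/FOLLOW conflicts.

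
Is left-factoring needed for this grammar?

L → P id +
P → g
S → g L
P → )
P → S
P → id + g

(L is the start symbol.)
No, left-factoring is not needed

Left-factoring is needed when two productions for the same non-terminal
share a common prefix on the right-hand side.

Productions for P:
  P → g
  P → )
  P → S
  P → id + g

No common prefixes found.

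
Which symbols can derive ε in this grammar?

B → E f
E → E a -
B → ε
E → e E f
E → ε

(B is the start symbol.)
ε-productions: B → ε, E → ε
So B, E are immediately nullable.
Every non-terminal is now nullable.
Nullable = { 'B', 'E' }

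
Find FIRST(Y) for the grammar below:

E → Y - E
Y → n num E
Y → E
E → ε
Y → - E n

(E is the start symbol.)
{ '-', 'n', ε }

To compute FIRST(Y), examine every production with Y on the left-hand side, reading each right-hand side left to right until a non-nullable symbol is reached.

FIRST sets of the other non-terminals involved (by the same procedure, iterated to a fixed point):
  FIRST(E) = { '-', 'n', ε }

From Y → n num E:
  - n is a terminal: add 'n' and stop
From Y → E:
  - E is a non-terminal: add FIRST(E) \ {ε} = { '-', 'n' }
    E is nullable and nothing follows, so the whole right-hand side can vanish: ε ∈ FIRST(Y)
From Y → - E n:
  - '-' is a terminal: add '-' and stop

Collecting: FIRST(Y) = { '-', 'n', ε }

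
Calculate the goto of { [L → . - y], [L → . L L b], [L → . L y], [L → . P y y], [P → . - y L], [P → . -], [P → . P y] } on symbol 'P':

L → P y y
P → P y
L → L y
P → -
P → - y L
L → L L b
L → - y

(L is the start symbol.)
{ [L → P . y y], [P → P . y] }

GOTO(I, 'P') = CLOSURE({ [A → αX.β] : [A → α.Xβ] ∈ I, X = 'P' })

Items with dot before 'P', with the dot advanced:
  [L → . P y y] → [L → P . y y]
  [P → . P y] → [P → P . y]
Closure adds nothing (no advanced item has the dot before a non-terminal).

GOTO = { [L → P . y y], [P → P . y] }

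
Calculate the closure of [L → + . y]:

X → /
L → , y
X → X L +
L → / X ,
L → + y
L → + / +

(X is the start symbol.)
To compute CLOSURE, for each item [A → α.Bβ] where B is a non-terminal, add [B → .γ] for all productions B → γ; repeat for the newly added items until nothing changes.

Start with: [L → + . y]
The dot precedes the terminal y, so nothing is added.

CLOSURE = { [L → + . y] }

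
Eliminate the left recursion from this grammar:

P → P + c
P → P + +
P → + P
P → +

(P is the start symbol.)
P → + P P'
P → + P'
P' → + c P'
P' → + + P'
P' → ε

P is directly left-recursive. The standard transformation for
  A → A α₁ | ... | A α_m | β₁ | ... | β_n
is
  A  → β₁ A' | ... | β_n A'
  A' → α₁ A' | ... | α_m A' | ε

P → + P becomes P → + P P'
P → + becomes P → + P'
P → P + c becomes P' → + c P'
P → P + + becomes P' → + + P'
Add P' → ε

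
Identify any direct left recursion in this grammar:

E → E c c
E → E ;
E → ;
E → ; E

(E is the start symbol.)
Direct left recursion occurs when N → N α for some non-terminal N (the right-hand side begins with the left-hand side itself).

E → E c c: LEFT RECURSIVE (starts with E)
E → E ;: LEFT RECURSIVE (starts with E)
E → ;: starts with ';'
E → ; E: starts with ';'

The grammar has direct left recursion on: E.

Answer: Yes, E is left-recursive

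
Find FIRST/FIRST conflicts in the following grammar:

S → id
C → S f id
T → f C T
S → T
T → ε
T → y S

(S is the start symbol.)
No FIRST/FIRST conflicts.

FIRST sets of the non-terminals at (or reachable through a nullable prefix from) the front of some alternative:
  FIRST(T) = { 'f', 'y', ε }

Productions for S:
  S → id: FIRST = { 'id' }
  S → T: FIRST = { 'f', 'y', ε }
Productions for T:
  T → f C T: FIRST = { 'f' }
  T → ε: FIRST = { ε }
  T → y S: FIRST = { 'y' }
C has only one production, so no FIRST/FIRST conflict is possible there.

All alternatives of each non-terminal have pairwise disjoint FIRST sets.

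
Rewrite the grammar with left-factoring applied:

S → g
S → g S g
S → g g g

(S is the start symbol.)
S → g S'
S' → ε
S' → S g
S' → g g

Left-factoring transforms A → αβ₁ | αβ₂ into A → αA' and A' → β₁ | β₂
(α is the longest common prefix among the alternatives). Repeat until
no nonterminal has two alternatives with a common prefix.

Round 1: S has alternatives sharing prefix 'g'. Introduce S': S → g S'
  Add: S' → ε
  Add: S' → S g
  Add: S' → g g

No remaining common prefixes — done.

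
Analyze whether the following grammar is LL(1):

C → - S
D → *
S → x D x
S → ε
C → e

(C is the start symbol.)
Relevant sets:
  FOLLOW(S) = { $ }

For C:
  PREDICT(C → '-' S) = { '-' }
  PREDICT(C → e) = { 'e' }
For S:
  PREDICT(S → x D x) = { 'x' }
  PREDICT(S → ε) = { $ }
D has a single production, so nothing to check there.

All predict sets are disjoint. The grammar IS LL(1).

Answer: Yes, the grammar is LL(1).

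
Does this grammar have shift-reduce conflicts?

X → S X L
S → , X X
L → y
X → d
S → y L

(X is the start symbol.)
No shift-reduce conflicts

A shift-reduce conflict occurs when an LR(0) state has both:
  - a complete (reduce) item [A → α .] (dot at the end), and
  - a shift item [B → β . c γ] (dot before a terminal).

Augment with X' → X and build the canonical LR(0) collection (I0 = CLOSURE({[X' → . X]}), then GOTO on every symbol after a dot until no new states appear). It has 12 states:
  I0: { [S → . , X X], [S → . y L], [X → . S X L], [X → . d], [X' → . X] }  — shift
  I1: { [S → , . X X], [S → . , X X], [S → . y L], [X → . S X L], [X → . d] }  — shift
  I2: { [S → . , X X], [S → . y L], [X → . S X L], [X → . d], [X → S . X L] }  — shift
  I3: { [X' → X .] }  — accept
  I4: { [X → d .] }  — reduce
  I5: { [L → . y], [S → y . L] }  — shift
  I6: { [S → y L .] }  — reduce
  I7: { [L → y .] }  — reduce
  I8: { [L → . y], [X → S X . L] }  — shift
  I9: { [X → S X L .] }  — reduce
  I10: { [S → , X . X], [S → . , X X], [S → . y L], [X → . S X L], [X → . d] }  — shift
  I11: { [S → , X X .] }  — reduce

No state contains both a complete item and a shift item.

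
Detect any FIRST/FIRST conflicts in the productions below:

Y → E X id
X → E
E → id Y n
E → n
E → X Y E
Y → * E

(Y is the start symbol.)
Yes. E → id Y n / E → X Y E on { 'id' }; E → n / E → X Y E on { 'n' }

FIRST sets of the non-terminals at (or reachable through a nullable prefix from) the front of some alternative:
  FIRST(E) = { 'id', 'n' }
  FIRST(X) = { 'id', 'n' }

Productions for Y:
  Y → E X id: FIRST = { 'id', 'n' }
  Y → * E: FIRST = { '*' }
Productions for E:
  E → id Y n: FIRST = { 'id' }
  E → n: FIRST = { 'n' }
  E → X Y E: FIRST = { 'id', 'n' }
X has only one production, so no FIRST/FIRST conflict is possible there.

Conflict for E: E → id Y n and E → X Y E
  Overlap: { 'id' }
Conflict for E: E → n and E → X Y E
  Overlap: { 'n' }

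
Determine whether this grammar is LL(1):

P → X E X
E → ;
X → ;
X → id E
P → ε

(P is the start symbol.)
Yes, the grammar is LL(1).

Relevant sets:
  FIRST(X) = { ';', 'id' }
  FOLLOW(P) = { $ }

For P:
  PREDICT(P → X E X) = { ';', 'id' }
  PREDICT(P → ε) = { $ }
For X:
  PREDICT(X → ';') = { ';' }
  PREDICT(X → id E) = { 'id' }
E has a single production, so nothing to check there.

All predict sets are disjoint. The grammar IS LL(1).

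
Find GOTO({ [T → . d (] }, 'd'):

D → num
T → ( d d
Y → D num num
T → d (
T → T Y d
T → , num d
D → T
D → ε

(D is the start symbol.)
{ [T → d . (] }

GOTO(I, 'd') = CLOSURE({ [A → αX.β] : [A → α.Xβ] ∈ I, X = 'd' })

Items with dot before 'd', with the dot advanced:
  [T → . d (] → [T → d . (]
Closure adds nothing (no advanced item has the dot before a non-terminal).

GOTO = { [T → d . (] }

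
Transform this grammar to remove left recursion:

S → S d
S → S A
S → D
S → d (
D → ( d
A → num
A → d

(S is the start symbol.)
S is directly left-recursive. The standard transformation for
  A → A α₁ | ... | A α_m | β₁ | ... | β_n
is
  A  → β₁ A' | ... | β_n A'
  A' → α₁ A' | ... | α_m A' | ε

S → D becomes S → D S'
S → d ( becomes S → d ( S'
S → S d becomes S' → d S'
S → S A becomes S' → A S'
Add S' → ε

Productions for other non-terminals are unchanged:
  D → ( d
  A → num
  A → d

Resulting grammar:
S → D S'
S → d ( S'
S' → d S'
S' → A S'
S' → ε
D → ( d
A → num
A → d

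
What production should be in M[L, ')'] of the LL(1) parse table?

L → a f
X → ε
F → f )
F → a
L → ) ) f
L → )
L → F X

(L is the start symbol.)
L → ) ) f, L → )

To find M[L, ')'], we find productions for L where ')' is in the predict set (PREDICT(N → α) = (FIRST(α) \ {ε}) ∪ (FOLLOW(N) if α ⇒* ε)).

Relevant sets:
  FIRST(F) = { 'a', 'f' }

L → a f: PREDICT = { 'a' }
L → ) ) f: PREDICT = { ')' }
  ')' is in predict set, so this production goes in M[L, ')']
L → ): PREDICT = { ')' }
  ')' is in predict set, so this production goes in M[L, ')']
L → F X: PREDICT = { 'a', 'f' }

M[L, ')'] = L → ) ) f, L → )  (a multiply-defined cell — the grammar is not LL(1))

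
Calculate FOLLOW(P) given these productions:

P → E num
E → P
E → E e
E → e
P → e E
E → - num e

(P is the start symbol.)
{ $, 'e', 'num' }

To compute FOLLOW(P), find every occurrence of P on a right-hand side N → α P β: add FIRST(β) \ {ε}, and if β is empty or nullable also add FOLLOW(N). Iterate to a fixed point.

P is the start symbol, so $ ∈ FOLLOW(P).
In E → P: P is at the end, add FOLLOW(E)

The FOLLOW sets referred to above (computed the same way, to a fixed point):
  FOLLOW(E) = { $, 'e', 'num' }

Taking the union: FOLLOW(P) = { $, 'e', 'num' }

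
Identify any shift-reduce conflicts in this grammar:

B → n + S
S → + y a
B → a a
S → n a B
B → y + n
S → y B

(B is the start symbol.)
No shift-reduce conflicts

A shift-reduce conflict occurs when an LR(0) state has both:
  - a complete (reduce) item [A → α .] (dot at the end), and
  - a shift item [B → β . c γ] (dot before a terminal).

Augment with B' → B and build the canonical LR(0) collection (I0 = CLOSURE({[B' → . B]}), then GOTO on every symbol after a dot until no new states appear). It has 18 states:
  I0: { [B → . a a], [B → . n + S], [B → . y + n], [B' → . B] }  — shift
  I1: { [B' → B .] }  — accept
  I2: { [B → a . a] }  — shift
  I3: { [B → n . + S] }  — shift
  I4: { [B → y . + n] }  — shift
  I5: { [B → y + . n] }  — shift
  I6: { [B → y + n .] }  — reduce
  I7: { [B → n + . S], [S → . + y a], [S → . n a B], [S → . y B] }  — shift
  I8: { [S → + . y a] }  — shift
  I9: { [B → n + S .] }  — reduce
  I10: { [S → n . a B] }  — shift
  I11: { [B → . a a], [B → . n + S], [B → . y + n], [S → y . B] }  — shift
  I12: { [S → y B .] }  — reduce
  I13: { [B → . a a], [B → . n + S], [B → . y + n], [S → n a . B] }  — shift
  I14: { [S → n a B .] }  — reduce
  I15: { [S → + y . a] }  — shift
  I16: { [S → + y a .] }  — reduce
  I17: { [B → a a .] }  — reduce

No state contains both a complete item and a shift item.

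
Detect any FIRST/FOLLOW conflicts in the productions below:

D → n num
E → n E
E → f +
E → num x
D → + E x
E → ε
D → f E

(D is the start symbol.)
A FIRST/FOLLOW conflict occurs when a non-terminal N has a nullable alternative N → β (β ⇒* ε) and another alternative N → α with FIRST(α) ∩ FOLLOW(N) ≠ ∅: on such a lookahead the parser cannot decide between expanding α and letting N vanish via β.

Nullable non-terminals: E.

E: nullable alternative(s) E → ε; FOLLOW(E) = { $, 'x' }
  E → n E: FIRST \ {ε} = { 'n' } — disjoint from FOLLOW(E)
  E → f +: FIRST \ {ε} = { 'f' } — disjoint from FOLLOW(E)
  E → num x: FIRST \ {ε} = { 'num' } — disjoint from FOLLOW(E)
  E → ε: FIRST \ {ε} = { } — this is the only nullable alternative, skip

D has no nullable alternative, so no FIRST/FOLLOW check is needed there.

No FIRST/FOLLOW conflicts found.

Answer: No FIRST/FOLLOW conflicts.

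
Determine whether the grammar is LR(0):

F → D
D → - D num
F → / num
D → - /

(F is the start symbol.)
Yes, the grammar is LR(0)

A grammar is LR(0) if no state in the canonical LR(0) collection has:
  - both a shift item (dot before a terminal) and a complete item (shift-reduce conflict), or
  - two or more complete items (reduce-reduce conflict; the accept item [F' → F .] counts as a complete item here).

Augment with F' → F and build the canonical LR(0) collection (I0 = CLOSURE({[F' → . F]}), then GOTO on every symbol after a dot until no new states appear). It has 9 states:
  I0: { [D → . - /], [D → . - D num], [F → . / num], [F → . D], [F' → . F] }  — shift
  I1: { [D → - . /], [D → - . D num], [D → . - /], [D → . - D num] }  — shift
  I2: { [F → / . num] }  — shift
  I3: { [F → D .] }  — reduce
  I4: { [F' → F .] }  — accept
  I5: { [F → / num .] }  — reduce
  I6: { [D → - / .] }  — reduce
  I7: { [D → - D . num] }  — shift
  I8: { [D → - D num .] }  — reduce

Every state is either a pure shift/goto state or contains exactly one complete item and nothing to shift — no conflicts. The grammar is LR(0).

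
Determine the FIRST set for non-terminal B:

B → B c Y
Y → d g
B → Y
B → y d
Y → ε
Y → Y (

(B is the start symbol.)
{ '(', 'c', 'd', 'y', ε }

To compute FIRST(B), examine every production with B on the left-hand side, reading each right-hand side left to right until a non-nullable symbol is reached.

FIRST sets of the other non-terminals involved (by the same procedure, iterated to a fixed point):
  FIRST(Y) = { '(', 'd', ε }

From B → B c Y:
  - B is the symbol being defined: contributes nothing new
    B is nullable, so continue to the next symbol
  - c is a terminal: add 'c' and stop
From B → Y:
  - Y is a non-terminal: add FIRST(Y) \ {ε} = { '(', 'd' }
    Y is nullable and nothing follows, so the whole right-hand side can vanish: ε ∈ FIRST(B)
From B → y d:
  - y is a terminal: add 'y' and stop

Collecting: FIRST(B) = { '(', 'c', 'd', 'y', ε }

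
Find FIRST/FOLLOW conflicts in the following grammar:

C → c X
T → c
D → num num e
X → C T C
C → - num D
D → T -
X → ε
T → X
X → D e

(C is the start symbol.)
Yes. T → c with FOLLOW(T) on { 'c' }; X → C T C with FOLLOW(X) on { '-', 'c' }; X → D e with FOLLOW(X) on { '-', 'c', 'num' }

A FIRST/FOLLOW conflict occurs when a non-terminal N has a nullable alternative N → β (β ⇒* ε) and another alternative N → α with FIRST(α) ∩ FOLLOW(N) ≠ ∅: on such a lookahead the parser cannot decide between expanding α and letting N vanish via β.

Nullable non-terminals: T, X.
FIRST sets used below: FIRST(X) = { '-', 'c', 'num', ε }, FIRST(C) = { '-', 'c' }, FIRST(D) = { '-', 'c', 'num' }

T: nullable alternative(s) T → X; FOLLOW(T) = { '-', 'c' }
  T → c: FIRST \ {ε} = { 'c' } — overlaps FOLLOW(T) on { 'c' }: CONFLICT
  T → X: FIRST \ {ε} = { '-', 'c', 'num' } — this is the only nullable alternative, skip

X: nullable alternative(s) X → ε; FOLLOW(X) = { $, '-', 'c', 'num' }
  X → C T C: FIRST \ {ε} = { '-', 'c' } — overlaps FOLLOW(X) on { '-', 'c' }: CONFLICT
  X → ε: FIRST \ {ε} = { } — this is the only nullable alternative, skip
  X → D e: FIRST \ {ε} = { '-', 'c', 'num' } — overlaps FOLLOW(X) on { '-', 'c', 'num' }: CONFLICT

C, D have no nullable alternative, so no FIRST/FOLLOW check is needed there.

So the grammar has 3 FIRST/FOLLOW conflicts (marked CONFLICT above).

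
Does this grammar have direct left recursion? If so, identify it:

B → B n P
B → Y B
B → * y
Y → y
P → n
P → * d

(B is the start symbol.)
B → B n P: LEFT RECURSIVE (starts with B)
B → Y B: starts with Y
B → * y: starts with '*'
Y → y: starts with y
P → n: starts with n
P → * d: starts with '*'

The grammar has direct left recursion on: B.

Answer: Yes, B is left-recursive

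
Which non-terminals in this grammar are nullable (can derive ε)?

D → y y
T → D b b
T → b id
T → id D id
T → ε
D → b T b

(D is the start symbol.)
ε-productions: T → ε
So T is immediately nullable.
No further non-terminal can be added: every production for the remaining non-terminals contains a terminal or a non-nullable non-terminal.
Nullable = { 'T' }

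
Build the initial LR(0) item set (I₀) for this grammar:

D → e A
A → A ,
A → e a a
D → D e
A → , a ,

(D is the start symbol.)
{ [D → . D e], [D → . e A], [D' → . D] }

First, augment the grammar with D' → D
I₀ = CLOSURE({ [D' → . D] }):
  [D' → . D] has the dot before D: add [D → . e A], [D → . D e]
No further items can be added.

I₀ = { [D → . D e], [D → . e A], [D' → . D] }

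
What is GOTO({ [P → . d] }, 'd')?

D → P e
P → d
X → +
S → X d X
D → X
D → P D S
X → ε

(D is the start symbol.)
GOTO(I, 'd') = CLOSURE({ [A → αX.β] : [A → α.Xβ] ∈ I, X = 'd' })

Items with dot before 'd', with the dot advanced:
  [P → . d] → [P → d .]
Closure adds nothing (no advanced item has the dot before a non-terminal).

GOTO = { [P → d .] }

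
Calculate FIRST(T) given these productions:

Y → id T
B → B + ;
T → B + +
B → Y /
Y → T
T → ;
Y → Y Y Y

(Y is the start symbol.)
{ ';', 'id' }

To compute FIRST(T), examine every production with T on the left-hand side, reading each right-hand side left to right until a non-nullable symbol is reached.

FIRST sets of the other non-terminals involved (by the same procedure, iterated to a fixed point):
  FIRST(B) = { ';', 'id' }

From T → B + +:
  - B is a non-terminal: add FIRST(B) \ {ε} = { ';', 'id' }
    B is not nullable, so stop
From T → ;:
  - ';' is a terminal: add ';' and stop

Collecting: FIRST(T) = { ';', 'id' }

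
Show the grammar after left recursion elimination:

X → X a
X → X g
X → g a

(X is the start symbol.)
X is directly left-recursive. The standard transformation for
  A → A α₁ | ... | A α_m | β₁ | ... | β_n
is
  A  → β₁ A' | ... | β_n A'
  A' → α₁ A' | ... | α_m A' | ε

X → g a becomes X → g a X'
X → X a becomes X' → a X'
X → X g becomes X' → g X'
Add X' → ε

Resulting grammar:
X → g a X'
X' → a X'
X' → g X'
X' → ε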